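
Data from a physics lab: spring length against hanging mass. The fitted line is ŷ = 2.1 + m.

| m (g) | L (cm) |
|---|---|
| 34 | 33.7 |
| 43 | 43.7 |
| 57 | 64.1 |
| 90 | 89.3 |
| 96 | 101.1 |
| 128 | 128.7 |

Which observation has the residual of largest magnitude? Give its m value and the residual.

m=34: ŷ = 2.1 + 34 = 36.1; r = 33.7 − 36.1 = -2.4
m=43: ŷ = 2.1 + 43 = 45.1; r = 43.7 − 45.1 = -1.4
m=57: ŷ = 2.1 + 57 = 59.1; r = 64.1 − 59.1 = 5
m=90: ŷ = 2.1 + 90 = 92.1; r = 89.3 − 92.1 = -2.8
m=96: ŷ = 2.1 + 96 = 98.1; r = 101.1 − 98.1 = 3
m=128: ŷ = 2.1 + 128 = 130.1; r = 128.7 − 130.1 = -1.4
Largest |r| is 5 at m = 57, residual 5.

m = 57, r = 5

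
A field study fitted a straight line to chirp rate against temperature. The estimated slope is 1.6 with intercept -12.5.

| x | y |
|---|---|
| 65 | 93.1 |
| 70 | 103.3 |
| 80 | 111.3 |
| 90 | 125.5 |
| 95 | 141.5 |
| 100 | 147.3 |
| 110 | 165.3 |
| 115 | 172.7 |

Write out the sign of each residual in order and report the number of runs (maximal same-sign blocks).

x=65: ŷ = -12.5 + 1.6·65 = 91.5; r = 93.1 − 91.5 = 1.6
x=70: ŷ = -12.5 + 1.6·70 = 99.5; r = 103.3 − 99.5 = 3.8
x=80: ŷ = -12.5 + 1.6·80 = 115.5; r = 111.3 − 115.5 = -4.2
x=90: ŷ = -12.5 + 1.6·90 = 131.5; r = 125.5 − 131.5 = -6
x=95: ŷ = -12.5 + 1.6·95 = 139.5; r = 141.5 − 139.5 = 2
x=100: ŷ = -12.5 + 1.6·100 = 147.5; r = 147.3 − 147.5 = -0.2
x=110: ŷ = -12.5 + 1.6·110 = 163.5; r = 165.3 − 163.5 = 1.8
x=115: ŷ = -12.5 + 1.6·115 = 171.5; r = 172.7 − 171.5 = 1.2
Signs: + + − − + − + +
Runs: +×2, −×2, +×1, −×1, +×2 → 5

5 runs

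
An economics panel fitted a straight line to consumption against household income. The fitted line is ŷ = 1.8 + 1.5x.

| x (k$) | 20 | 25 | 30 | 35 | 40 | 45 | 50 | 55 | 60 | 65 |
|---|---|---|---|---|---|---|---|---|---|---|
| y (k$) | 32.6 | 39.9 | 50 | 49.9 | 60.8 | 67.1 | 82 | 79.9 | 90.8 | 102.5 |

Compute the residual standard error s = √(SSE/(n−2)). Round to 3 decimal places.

s = 3.429

x=20: ŷ = 1.8 + 1.5·20 = 31.8; e = 32.6 − 31.8 = 0.8
x=25: ŷ = 1.8 + 1.5·25 = 39.3; e = 39.9 − 39.3 = 0.6
x=30: ŷ = 1.8 + 1.5·30 = 46.8; e = 50 − 46.8 = 3.2
x=35: ŷ = 1.8 + 1.5·35 = 54.3; e = 49.9 − 54.3 = -4.4
x=40: ŷ = 1.8 + 1.5·40 = 61.8; e = 60.8 − 61.8 = -1
x=45: ŷ = 1.8 + 1.5·45 = 69.3; e = 67.1 − 69.3 = -2.2
x=50: ŷ = 1.8 + 1.5·50 = 76.8; e = 82 − 76.8 = 5.2
x=55: ŷ = 1.8 + 1.5·55 = 84.3; e = 79.9 − 84.3 = -4.4
x=60: ŷ = 1.8 + 1.5·60 = 91.8; e = 90.8 − 91.8 = -1
x=65: ŷ = 1.8 + 1.5·65 = 99.3; e = 102.5 − 99.3 = 3.2
SSE = 0.64 + 0.36 + 10.24 + 19.36 + 1 + 4.84 + 27.04 + 19.36 + 1 + 10.24 = 94.08
s = √(94.08/8) = √11.76 ≈ 3.429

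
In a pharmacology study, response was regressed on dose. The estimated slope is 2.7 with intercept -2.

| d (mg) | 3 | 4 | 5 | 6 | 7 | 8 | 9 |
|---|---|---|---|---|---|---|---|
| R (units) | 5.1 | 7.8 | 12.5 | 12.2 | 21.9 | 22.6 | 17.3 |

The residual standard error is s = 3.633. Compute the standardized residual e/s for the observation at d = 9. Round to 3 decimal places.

R̂ = -2 + 2.7·9 = 22.3
e = 17.3 − 22.3 = -5
e/s = -5 / 3.633 = -1.376

-1.376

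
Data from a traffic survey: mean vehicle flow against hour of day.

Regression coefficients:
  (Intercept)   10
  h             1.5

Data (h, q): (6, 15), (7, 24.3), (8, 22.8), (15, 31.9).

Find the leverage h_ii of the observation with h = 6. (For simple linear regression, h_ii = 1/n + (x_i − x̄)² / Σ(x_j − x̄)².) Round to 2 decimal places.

h = 0.43

h̄ = (6 + 7 + 8 + 15)/4 = 9
Σ(h − h̄)² = 9 + 4 + 1 + 36 = 50
h = 1/4 + (-3)²/50 = 0.25 + 0.18 = 0.43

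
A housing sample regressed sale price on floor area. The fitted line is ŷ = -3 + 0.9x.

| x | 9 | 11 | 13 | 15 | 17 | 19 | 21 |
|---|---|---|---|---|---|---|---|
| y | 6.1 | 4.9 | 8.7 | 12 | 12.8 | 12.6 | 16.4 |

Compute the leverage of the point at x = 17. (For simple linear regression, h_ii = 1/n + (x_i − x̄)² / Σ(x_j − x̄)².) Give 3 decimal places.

h = 0.179

x̄ = (9 + 11 + 13 + 15 + 17 + 19 + 21)/7 = 15
Σ(x − x̄)² = 36 + 16 + 4 + 0 + 4 + 16 + 36 = 112
h = 1/7 + (2)²/112 = 0.142857 + 0.0357143 = 0.179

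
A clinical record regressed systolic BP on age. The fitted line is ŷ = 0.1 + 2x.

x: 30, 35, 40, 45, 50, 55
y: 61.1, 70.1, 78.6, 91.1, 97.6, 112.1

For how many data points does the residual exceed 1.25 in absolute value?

3

x=30: ŷ = 0.1 + 2·30 = 60.1; r = 61.1 − 60.1 = 1
x=35: ŷ = 0.1 + 2·35 = 70.1; r = 70.1 − 70.1 = 0
x=40: ŷ = 0.1 + 2·40 = 80.1; r = 78.6 − 80.1 = -1.5
x=45: ŷ = 0.1 + 2·45 = 90.1; r = 91.1 − 90.1 = 1
x=50: ŷ = 0.1 + 2·50 = 100.1; r = 97.6 − 100.1 = -2.5
x=55: ŷ = 0.1 + 2·55 = 110.1; r = 112.1 − 110.1 = 2
|r| > 1.25: x=40 (|r|=1.5), x=50 (|r|=2.5), x=55 (|r|=2) → 3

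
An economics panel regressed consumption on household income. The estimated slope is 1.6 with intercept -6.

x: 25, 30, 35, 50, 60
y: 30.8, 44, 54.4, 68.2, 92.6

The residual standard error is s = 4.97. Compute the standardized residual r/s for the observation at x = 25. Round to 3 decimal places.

ŷ = -6 + 1.6·25 = 34
r = 30.8 − 34 = -3.2
r/s = -3.2 / 4.97 = -0.644

-0.644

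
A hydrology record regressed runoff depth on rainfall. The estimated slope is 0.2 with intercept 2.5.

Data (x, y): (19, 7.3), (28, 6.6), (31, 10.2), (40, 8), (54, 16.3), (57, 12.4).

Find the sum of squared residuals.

x=19: ŷ = 2.5 + 0.2·19 = 6.3; e = 7.3 − 6.3 = 1
x=28: ŷ = 2.5 + 0.2·28 = 8.1; e = 6.6 − 8.1 = -1.5
x=31: ŷ = 2.5 + 0.2·31 = 8.7; e = 10.2 − 8.7 = 1.5
x=40: ŷ = 2.5 + 0.2·40 = 10.5; e = 8 − 10.5 = -2.5
x=54: ŷ = 2.5 + 0.2·54 = 13.3; e = 16.3 − 13.3 = 3
x=57: ŷ = 2.5 + 0.2·57 = 13.9; e = 12.4 − 13.9 = -1.5
SSE = 1 + 2.25 + 2.25 + 6.25 + 9 + 2.25 = 23

SSE = 23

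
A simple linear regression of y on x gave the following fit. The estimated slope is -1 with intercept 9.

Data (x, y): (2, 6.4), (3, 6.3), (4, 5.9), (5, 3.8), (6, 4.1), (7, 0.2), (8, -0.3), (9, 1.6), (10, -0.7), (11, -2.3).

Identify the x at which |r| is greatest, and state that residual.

x=2: ŷ = 9 − 2 = 7; r = 6.4 − 7 = -0.6
x=3: ŷ = 9 − 3 = 6; r = 6.3 − 6 = 0.3
x=4: ŷ = 9 − 4 = 5; r = 5.9 − 5 = 0.9
x=5: ŷ = 9 − 5 = 4; r = 3.8 − 4 = -0.2
x=6: ŷ = 9 − 6 = 3; r = 4.1 − 3 = 1.1
x=7: ŷ = 9 − 7 = 2; r = 0.2 − 2 = -1.8
x=8: ŷ = 9 − 8 = 1; r = -0.3 − 1 = -1.3
x=9: ŷ = 9 − 9 = 0; r = 1.6 − 0 = 1.6
x=10: ŷ = 9 − 10 = -1; r = -0.7 − (-1) = 0.3
x=11: ŷ = 9 − 11 = -2; r = -2.3 − (-2) = -0.3
Largest |r| is 1.8 at x = 7, residual -1.8.

x = 7, r = -1.8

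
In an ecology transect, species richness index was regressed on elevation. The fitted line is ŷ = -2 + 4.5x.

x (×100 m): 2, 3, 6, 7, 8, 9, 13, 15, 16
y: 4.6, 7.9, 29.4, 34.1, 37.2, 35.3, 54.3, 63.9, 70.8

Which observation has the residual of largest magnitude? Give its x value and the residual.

x = 7, r = 4.6

x=2: ŷ = -2 + 4.5·2 = 7; r = 4.6 − 7 = -2.4
x=3: ŷ = -2 + 4.5·3 = 11.5; r = 7.9 − 11.5 = -3.6
x=6: ŷ = -2 + 4.5·6 = 25; r = 29.4 − 25 = 4.4
x=7: ŷ = -2 + 4.5·7 = 29.5; r = 34.1 − 29.5 = 4.6
x=8: ŷ = -2 + 4.5·8 = 34; r = 37.2 − 34 = 3.2
x=9: ŷ = -2 + 4.5·9 = 38.5; r = 35.3 − 38.5 = -3.2
x=13: ŷ = -2 + 4.5·13 = 56.5; r = 54.3 − 56.5 = -2.2
x=15: ŷ = -2 + 4.5·15 = 65.5; r = 63.9 − 65.5 = -1.6
x=16: ŷ = -2 + 4.5·16 = 70; r = 70.8 − 70 = 0.8
Largest |r| is 4.6 at x = 7, residual 4.6.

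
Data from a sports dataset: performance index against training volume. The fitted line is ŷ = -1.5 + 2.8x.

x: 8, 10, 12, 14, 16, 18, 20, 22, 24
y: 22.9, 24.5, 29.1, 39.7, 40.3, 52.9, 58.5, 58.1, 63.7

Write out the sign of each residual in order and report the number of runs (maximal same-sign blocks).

x=8: ŷ = -1.5 + 2.8·8 = 20.9; e = 22.9 − 20.9 = 2
x=10: ŷ = -1.5 + 2.8·10 = 26.5; e = 24.5 − 26.5 = -2
x=12: ŷ = -1.5 + 2.8·12 = 32.1; e = 29.1 − 32.1 = -3
x=14: ŷ = -1.5 + 2.8·14 = 37.7; e = 39.7 − 37.7 = 2
x=16: ŷ = -1.5 + 2.8·16 = 43.3; e = 40.3 − 43.3 = -3
x=18: ŷ = -1.5 + 2.8·18 = 48.9; e = 52.9 − 48.9 = 4
x=20: ŷ = -1.5 + 2.8·20 = 54.5; e = 58.5 − 54.5 = 4
x=22: ŷ = -1.5 + 2.8·22 = 60.1; e = 58.1 − 60.1 = -2
x=24: ŷ = -1.5 + 2.8·24 = 65.7; e = 63.7 − 65.7 = -2
Signs: + − − + − + + − −
Runs: +×1, −×2, +×1, −×1, +×2, −×2 → 6

6 runs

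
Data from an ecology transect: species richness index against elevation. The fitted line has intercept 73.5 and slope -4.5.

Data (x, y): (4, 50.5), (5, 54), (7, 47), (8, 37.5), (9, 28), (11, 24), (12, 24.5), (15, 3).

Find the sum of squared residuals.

x=4: ŷ = 73.5 − 4.5·4 = 55.5; e = 50.5 − 55.5 = -5
x=5: ŷ = 73.5 − 4.5·5 = 51; e = 54 − 51 = 3
x=7: ŷ = 73.5 − 4.5·7 = 42; e = 47 − 42 = 5
x=8: ŷ = 73.5 − 4.5·8 = 37.5; e = 37.5 − 37.5 = 0
x=9: ŷ = 73.5 − 4.5·9 = 33; e = 28 − 33 = -5
x=11: ŷ = 73.5 − 4.5·11 = 24; e = 24 − 24 = 0
x=12: ŷ = 73.5 − 4.5·12 = 19.5; e = 24.5 − 19.5 = 5
x=15: ŷ = 73.5 − 4.5·15 = 6; e = 3 − 6 = -3
SSE = 25 + 9 + 25 + 0 + 25 + 0 + 25 + 9 = 118

SSE = 118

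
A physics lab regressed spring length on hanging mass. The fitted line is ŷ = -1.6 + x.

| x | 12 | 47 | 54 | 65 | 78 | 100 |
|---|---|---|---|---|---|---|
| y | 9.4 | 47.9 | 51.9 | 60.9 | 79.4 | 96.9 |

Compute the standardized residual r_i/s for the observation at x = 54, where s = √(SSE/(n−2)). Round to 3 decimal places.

-0.200

x=12: ŷ = -1.6 + 12 = 10.4; r = 9.4 − 10.4 = -1
x=47: ŷ = -1.6 + 47 = 45.4; r = 47.9 − 45.4 = 2.5
x=54: ŷ = -1.6 + 54 = 52.4; r = 51.9 − 52.4 = -0.5
x=65: ŷ = -1.6 + 65 = 63.4; r = 60.9 − 63.4 = -2.5
x=78: ŷ = -1.6 + 78 = 76.4; r = 79.4 − 76.4 = 3
x=100: ŷ = -1.6 + 100 = 98.4; r = 96.9 − 98.4 = -1.5
SSE = 1 + 6.25 + 0.25 + 6.25 + 9 + 2.25 = 25
s = √(25/4) = 2.5
r/s = -0.5 / 2.5 = -0.200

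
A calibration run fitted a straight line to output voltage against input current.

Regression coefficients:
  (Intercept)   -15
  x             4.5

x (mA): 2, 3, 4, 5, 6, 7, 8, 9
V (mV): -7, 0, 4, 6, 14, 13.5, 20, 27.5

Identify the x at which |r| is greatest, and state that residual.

x = 7, r = -3

x=2: V̂ = -15 + 4.5·2 = -6; r = -7 − (-6) = -1
x=3: V̂ = -15 + 4.5·3 = -1.5; r = 0 − (-1.5) = 1.5
x=4: V̂ = -15 + 4.5·4 = 3; r = 4 − 3 = 1
x=5: V̂ = -15 + 4.5·5 = 7.5; r = 6 − 7.5 = -1.5
x=6: V̂ = -15 + 4.5·6 = 12; r = 14 − 12 = 2
x=7: V̂ = -15 + 4.5·7 = 16.5; r = 13.5 − 16.5 = -3
x=8: V̂ = -15 + 4.5·8 = 21; r = 20 − 21 = -1
x=9: V̂ = -15 + 4.5·9 = 25.5; r = 27.5 − 25.5 = 2
Largest |r| is 3 at x = 7, residual -3.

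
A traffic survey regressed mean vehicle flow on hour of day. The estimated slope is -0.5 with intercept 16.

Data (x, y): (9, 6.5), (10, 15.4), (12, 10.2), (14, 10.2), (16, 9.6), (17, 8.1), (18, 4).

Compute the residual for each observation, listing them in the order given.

-5, 4.4, 0.2, 1.2, 1.6, 0.6, -3

x=9: ŷ = 16 − 0.5·9 = 11.5; e = 6.5 − 11.5 = -5
x=10: ŷ = 16 − 0.5·10 = 11; e = 15.4 − 11 = 4.4
x=12: ŷ = 16 − 0.5·12 = 10; e = 10.2 − 10 = 0.2
x=14: ŷ = 16 − 0.5·14 = 9; e = 10.2 − 9 = 1.2
x=16: ŷ = 16 − 0.5·16 = 8; e = 9.6 − 8 = 1.6
x=17: ŷ = 16 − 0.5·17 = 7.5; e = 8.1 − 7.5 = 0.6
x=18: ŷ = 16 − 0.5·18 = 7; e = 4 − 7 = -3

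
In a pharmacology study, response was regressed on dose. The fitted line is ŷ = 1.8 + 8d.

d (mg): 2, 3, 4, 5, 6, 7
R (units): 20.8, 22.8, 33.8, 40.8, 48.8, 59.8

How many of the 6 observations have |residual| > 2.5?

2

d=2: ŷ = 1.8 + 8·2 = 17.8; e = 20.8 − 17.8 = 3
d=3: ŷ = 1.8 + 8·3 = 25.8; e = 22.8 − 25.8 = -3
d=4: ŷ = 1.8 + 8·4 = 33.8; e = 33.8 − 33.8 = 0
d=5: ŷ = 1.8 + 8·5 = 41.8; e = 40.8 − 41.8 = -1
d=6: ŷ = 1.8 + 8·6 = 49.8; e = 48.8 − 49.8 = -1
d=7: ŷ = 1.8 + 8·7 = 57.8; e = 59.8 − 57.8 = 2
|e| > 2.5: d=2 (|e|=3), d=3 (|e|=3) → 2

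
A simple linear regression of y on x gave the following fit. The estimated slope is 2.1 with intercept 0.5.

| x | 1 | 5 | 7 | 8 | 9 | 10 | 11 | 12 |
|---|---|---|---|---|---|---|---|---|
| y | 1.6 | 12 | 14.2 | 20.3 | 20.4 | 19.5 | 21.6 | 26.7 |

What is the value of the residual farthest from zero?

x=1: ŷ = 0.5 + 2.1·1 = 2.6; r = 1.6 − 2.6 = -1
x=5: ŷ = 0.5 + 2.1·5 = 11; r = 12 − 11 = 1
x=7: ŷ = 0.5 + 2.1·7 = 15.2; r = 14.2 − 15.2 = -1
x=8: ŷ = 0.5 + 2.1·8 = 17.3; r = 20.3 − 17.3 = 3
x=9: ŷ = 0.5 + 2.1·9 = 19.4; r = 20.4 − 19.4 = 1
x=10: ŷ = 0.5 + 2.1·10 = 21.5; r = 19.5 − 21.5 = -2
x=11: ŷ = 0.5 + 2.1·11 = 23.6; r = 21.6 − 23.6 = -2
x=12: ŷ = 0.5 + 2.1·12 = 25.7; r = 26.7 − 25.7 = 1
Largest |r| is 3 at x = 8, residual 3.

r = 3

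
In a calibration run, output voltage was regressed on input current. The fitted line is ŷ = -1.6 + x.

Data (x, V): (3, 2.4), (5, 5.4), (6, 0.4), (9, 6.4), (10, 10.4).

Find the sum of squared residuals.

SSE = 26

x=3: ŷ = -1.6 + 3 = 1.4; e = 2.4 − 1.4 = 1
x=5: ŷ = -1.6 + 5 = 3.4; e = 5.4 − 3.4 = 2
x=6: ŷ = -1.6 + 6 = 4.4; e = 0.4 − 4.4 = -4
x=9: ŷ = -1.6 + 9 = 7.4; e = 6.4 − 7.4 = -1
x=10: ŷ = -1.6 + 10 = 8.4; e = 10.4 − 8.4 = 2
SSE = 1 + 4 + 16 + 1 + 4 = 26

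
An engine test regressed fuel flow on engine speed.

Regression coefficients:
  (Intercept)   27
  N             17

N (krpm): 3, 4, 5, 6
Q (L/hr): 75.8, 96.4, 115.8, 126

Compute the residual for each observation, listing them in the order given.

-2.2, 1.4, 3.8, -3

N=3: ŷ = 27 + 17·3 = 78; r = 75.8 − 78 = -2.2
N=4: ŷ = 27 + 17·4 = 95; r = 96.4 − 95 = 1.4
N=5: ŷ = 27 + 17·5 = 112; r = 115.8 − 112 = 3.8
N=6: ŷ = 27 + 17·6 = 129; r = 126 − 129 = -3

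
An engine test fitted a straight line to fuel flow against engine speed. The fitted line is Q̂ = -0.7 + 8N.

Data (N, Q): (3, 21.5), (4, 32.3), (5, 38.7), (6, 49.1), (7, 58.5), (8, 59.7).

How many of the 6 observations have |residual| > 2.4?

2

N=3: Q̂ = -0.7 + 8·3 = 23.3; r = 21.5 − 23.3 = -1.8
N=4: Q̂ = -0.7 + 8·4 = 31.3; r = 32.3 − 31.3 = 1
N=5: Q̂ = -0.7 + 8·5 = 39.3; r = 38.7 − 39.3 = -0.6
N=6: Q̂ = -0.7 + 8·6 = 47.3; r = 49.1 − 47.3 = 1.8
N=7: Q̂ = -0.7 + 8·7 = 55.3; r = 58.5 − 55.3 = 3.2
N=8: Q̂ = -0.7 + 8·8 = 63.3; r = 59.7 − 63.3 = -3.6
|r| > 2.4: N=7 (|r|=3.2), N=8 (|r|=3.6) → 2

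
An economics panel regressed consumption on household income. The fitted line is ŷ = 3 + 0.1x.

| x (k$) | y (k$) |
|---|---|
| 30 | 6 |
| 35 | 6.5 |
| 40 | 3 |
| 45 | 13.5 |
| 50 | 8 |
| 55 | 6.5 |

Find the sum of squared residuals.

x=30: ŷ = 3 + 0.1·30 = 6; r = 6 − 6 = 0
x=35: ŷ = 3 + 0.1·35 = 6.5; r = 6.5 − 6.5 = 0
x=40: ŷ = 3 + 0.1·40 = 7; r = 3 − 7 = -4
x=45: ŷ = 3 + 0.1·45 = 7.5; r = 13.5 − 7.5 = 6
x=50: ŷ = 3 + 0.1·50 = 8; r = 8 − 8 = 0
x=55: ŷ = 3 + 0.1·55 = 8.5; r = 6.5 − 8.5 = -2
SSE = 0 + 0 + 16 + 36 + 0 + 4 = 56

SSE = 56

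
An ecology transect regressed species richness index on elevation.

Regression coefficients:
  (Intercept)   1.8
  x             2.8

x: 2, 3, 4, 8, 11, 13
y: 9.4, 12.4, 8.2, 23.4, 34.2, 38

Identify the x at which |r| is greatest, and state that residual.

x = 4, r = -4.8

x=2: ŷ = 1.8 + 2.8·2 = 7.4; r = 9.4 − 7.4 = 2
x=3: ŷ = 1.8 + 2.8·3 = 10.2; r = 12.4 − 10.2 = 2.2
x=4: ŷ = 1.8 + 2.8·4 = 13; r = 8.2 − 13 = -4.8
x=8: ŷ = 1.8 + 2.8·8 = 24.2; r = 23.4 − 24.2 = -0.8
x=11: ŷ = 1.8 + 2.8·11 = 32.6; r = 34.2 − 32.6 = 1.6
x=13: ŷ = 1.8 + 2.8·13 = 38.2; r = 38 − 38.2 = -0.2
Largest |r| is 4.8 at x = 4, residual -4.8.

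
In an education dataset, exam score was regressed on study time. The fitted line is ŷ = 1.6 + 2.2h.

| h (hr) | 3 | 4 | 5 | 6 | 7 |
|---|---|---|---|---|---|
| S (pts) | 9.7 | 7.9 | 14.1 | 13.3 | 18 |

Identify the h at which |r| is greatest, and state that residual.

h=3: ŷ = 1.6 + 2.2·3 = 8.2; r = 9.7 − 8.2 = 1.5
h=4: ŷ = 1.6 + 2.2·4 = 10.4; r = 7.9 − 10.4 = -2.5
h=5: ŷ = 1.6 + 2.2·5 = 12.6; r = 14.1 − 12.6 = 1.5
h=6: ŷ = 1.6 + 2.2·6 = 14.8; r = 13.3 − 14.8 = -1.5
h=7: ŷ = 1.6 + 2.2·7 = 17; r = 18 − 17 = 1
Largest |r| is 2.5 at h = 4, residual -2.5.

h = 4, r = -2.5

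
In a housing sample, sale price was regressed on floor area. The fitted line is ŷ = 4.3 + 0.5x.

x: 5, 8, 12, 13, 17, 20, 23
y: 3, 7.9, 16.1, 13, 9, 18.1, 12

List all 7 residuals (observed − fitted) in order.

x=5: ŷ = 4.3 + 0.5·5 = 6.8; r = 3 − 6.8 = -3.8
x=8: ŷ = 4.3 + 0.5·8 = 8.3; r = 7.9 − 8.3 = -0.4
x=12: ŷ = 4.3 + 0.5·12 = 10.3; r = 16.1 − 10.3 = 5.8
x=13: ŷ = 4.3 + 0.5·13 = 10.8; r = 13 − 10.8 = 2.2
x=17: ŷ = 4.3 + 0.5·17 = 12.8; r = 9 − 12.8 = -3.8
x=20: ŷ = 4.3 + 0.5·20 = 14.3; r = 18.1 − 14.3 = 3.8
x=23: ŷ = 4.3 + 0.5·23 = 15.8; r = 12 − 15.8 = -3.8

-3.8, -0.4, 5.8, 2.2, -3.8, 3.8, -3.8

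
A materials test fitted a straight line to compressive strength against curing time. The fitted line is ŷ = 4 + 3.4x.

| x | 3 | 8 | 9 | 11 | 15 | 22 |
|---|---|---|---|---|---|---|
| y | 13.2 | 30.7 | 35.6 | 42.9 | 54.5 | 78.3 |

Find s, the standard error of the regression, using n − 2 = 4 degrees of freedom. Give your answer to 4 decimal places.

s = 1.1180

x=3: ŷ = 4 + 3.4·3 = 14.2; r = 13.2 − 14.2 = -1
x=8: ŷ = 4 + 3.4·8 = 31.2; r = 30.7 − 31.2 = -0.5
x=9: ŷ = 4 + 3.4·9 = 34.6; r = 35.6 − 34.6 = 1
x=11: ŷ = 4 + 3.4·11 = 41.4; r = 42.9 − 41.4 = 1.5
x=15: ŷ = 4 + 3.4·15 = 55; r = 54.5 − 55 = -0.5
x=22: ŷ = 4 + 3.4·22 = 78.8; r = 78.3 − 78.8 = -0.5
SSE = 1 + 0.25 + 1 + 2.25 + 0.25 + 0.25 = 5
s = √(5/4) = √1.25 ≈ 1.1180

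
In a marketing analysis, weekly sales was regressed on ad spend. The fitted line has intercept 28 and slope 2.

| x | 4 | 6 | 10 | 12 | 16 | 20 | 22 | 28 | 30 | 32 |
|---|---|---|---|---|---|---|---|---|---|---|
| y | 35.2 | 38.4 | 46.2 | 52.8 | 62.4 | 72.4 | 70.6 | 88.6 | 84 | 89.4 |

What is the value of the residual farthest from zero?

x=4: ŷ = 28 + 2·4 = 36; r = 35.2 − 36 = -0.8
x=6: ŷ = 28 + 2·6 = 40; r = 38.4 − 40 = -1.6
x=10: ŷ = 28 + 2·10 = 48; r = 46.2 − 48 = -1.8
x=12: ŷ = 28 + 2·12 = 52; r = 52.8 − 52 = 0.8
x=16: ŷ = 28 + 2·16 = 60; r = 62.4 − 60 = 2.4
x=20: ŷ = 28 + 2·20 = 68; r = 72.4 − 68 = 4.4
x=22: ŷ = 28 + 2·22 = 72; r = 70.6 − 72 = -1.4
x=28: ŷ = 28 + 2·28 = 84; r = 88.6 − 84 = 4.6
x=30: ŷ = 28 + 2·30 = 88; r = 84 − 88 = -4
x=32: ŷ = 28 + 2·32 = 92; r = 89.4 − 92 = -2.6
Largest |r| is 4.6 at x = 28, residual 4.6.

r = 4.6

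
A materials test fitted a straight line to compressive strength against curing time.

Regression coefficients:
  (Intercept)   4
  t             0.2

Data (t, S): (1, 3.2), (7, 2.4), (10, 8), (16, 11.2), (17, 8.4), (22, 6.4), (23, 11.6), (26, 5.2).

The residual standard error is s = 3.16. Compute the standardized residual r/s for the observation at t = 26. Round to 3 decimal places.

ŷ = 4 + 0.2·26 = 9.2
r = 5.2 − 9.2 = -4
r/s = -4 / 3.16 = -1.266

-1.266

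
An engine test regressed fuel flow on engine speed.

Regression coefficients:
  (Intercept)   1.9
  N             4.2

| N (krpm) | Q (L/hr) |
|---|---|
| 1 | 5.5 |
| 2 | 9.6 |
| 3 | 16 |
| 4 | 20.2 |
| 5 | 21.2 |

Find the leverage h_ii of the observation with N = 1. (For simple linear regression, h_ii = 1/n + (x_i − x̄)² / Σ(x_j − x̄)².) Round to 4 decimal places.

N̄ = (1 + 2 + 3 + 4 + 5)/5 = 3
Σ(N − N̄)² = 4 + 1 + 0 + 1 + 4 = 10
h = 1/5 + (-2)²/10 = 0.2 + 0.4 = 0.6000

h = 0.6000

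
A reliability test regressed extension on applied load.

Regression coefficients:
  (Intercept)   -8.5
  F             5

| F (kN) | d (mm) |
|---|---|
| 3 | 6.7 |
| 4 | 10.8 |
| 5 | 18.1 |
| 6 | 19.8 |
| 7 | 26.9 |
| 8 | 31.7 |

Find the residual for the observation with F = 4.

ŷ = -8.5 + 5·4 = 11.5
r = 10.8 − 11.5 = -0.7

r = -0.7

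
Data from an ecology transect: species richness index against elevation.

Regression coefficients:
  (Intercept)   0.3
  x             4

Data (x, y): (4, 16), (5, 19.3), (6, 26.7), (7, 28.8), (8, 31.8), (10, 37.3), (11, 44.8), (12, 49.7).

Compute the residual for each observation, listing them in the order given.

-0.3, -1, 2.4, 0.5, -0.5, -3, 0.5, 1.4

x=4: ŷ = 0.3 + 4·4 = 16.3; e = 16 − 16.3 = -0.3
x=5: ŷ = 0.3 + 4·5 = 20.3; e = 19.3 − 20.3 = -1
x=6: ŷ = 0.3 + 4·6 = 24.3; e = 26.7 − 24.3 = 2.4
x=7: ŷ = 0.3 + 4·7 = 28.3; e = 28.8 − 28.3 = 0.5
x=8: ŷ = 0.3 + 4·8 = 32.3; e = 31.8 − 32.3 = -0.5
x=10: ŷ = 0.3 + 4·10 = 40.3; e = 37.3 − 40.3 = -3
x=11: ŷ = 0.3 + 4·11 = 44.3; e = 44.8 − 44.3 = 0.5
x=12: ŷ = 0.3 + 4·12 = 48.3; e = 49.7 − 48.3 = 1.4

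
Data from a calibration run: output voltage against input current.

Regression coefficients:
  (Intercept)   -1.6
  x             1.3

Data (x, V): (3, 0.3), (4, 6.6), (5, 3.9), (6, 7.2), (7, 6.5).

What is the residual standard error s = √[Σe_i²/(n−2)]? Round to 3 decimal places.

s = 2.309

x=3: V̂ = -1.6 + 1.3·3 = 2.3; e = 0.3 − 2.3 = -2
x=4: V̂ = -1.6 + 1.3·4 = 3.6; e = 6.6 − 3.6 = 3
x=5: V̂ = -1.6 + 1.3·5 = 4.9; e = 3.9 − 4.9 = -1
x=6: V̂ = -1.6 + 1.3·6 = 6.2; e = 7.2 − 6.2 = 1
x=7: V̂ = -1.6 + 1.3·7 = 7.5; e = 6.5 − 7.5 = -1
SSE = 4 + 9 + 1 + 1 + 1 = 16
s = √(16/3) = √5.33333 ≈ 2.309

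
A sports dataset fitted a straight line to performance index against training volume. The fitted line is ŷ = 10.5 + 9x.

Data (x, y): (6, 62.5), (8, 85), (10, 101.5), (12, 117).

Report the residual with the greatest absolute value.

r = 2.5

x=6: ŷ = 10.5 + 9·6 = 64.5; r = 62.5 − 64.5 = -2
x=8: ŷ = 10.5 + 9·8 = 82.5; r = 85 − 82.5 = 2.5
x=10: ŷ = 10.5 + 9·10 = 100.5; r = 101.5 − 100.5 = 1
x=12: ŷ = 10.5 + 9·12 = 118.5; r = 117 − 118.5 = -1.5
Largest |r| is 2.5 at x = 8, residual 2.5.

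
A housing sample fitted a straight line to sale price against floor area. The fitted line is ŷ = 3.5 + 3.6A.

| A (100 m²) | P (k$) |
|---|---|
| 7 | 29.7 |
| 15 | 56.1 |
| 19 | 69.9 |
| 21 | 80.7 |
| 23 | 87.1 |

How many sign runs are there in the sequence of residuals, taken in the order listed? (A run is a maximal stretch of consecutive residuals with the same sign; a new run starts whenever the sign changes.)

A=7: ŷ = 3.5 + 3.6·7 = 28.7; r = 29.7 − 28.7 = 1
A=15: ŷ = 3.5 + 3.6·15 = 57.5; r = 56.1 − 57.5 = -1.4
A=19: ŷ = 3.5 + 3.6·19 = 71.9; r = 69.9 − 71.9 = -2
A=21: ŷ = 3.5 + 3.6·21 = 79.1; r = 80.7 − 79.1 = 1.6
A=23: ŷ = 3.5 + 3.6·23 = 86.3; r = 87.1 − 86.3 = 0.8
Signs: + − − + +
Runs: +×1, −×2, +×2 → 3

3 runs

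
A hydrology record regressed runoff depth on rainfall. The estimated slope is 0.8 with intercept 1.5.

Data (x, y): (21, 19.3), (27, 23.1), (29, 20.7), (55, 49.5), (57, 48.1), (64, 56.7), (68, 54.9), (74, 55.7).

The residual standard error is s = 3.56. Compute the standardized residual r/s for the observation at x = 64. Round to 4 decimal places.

ŷ = 1.5 + 0.8·64 = 52.7
r = 56.7 − 52.7 = 4
r/s = 4 / 3.56 = 1.1236

1.1236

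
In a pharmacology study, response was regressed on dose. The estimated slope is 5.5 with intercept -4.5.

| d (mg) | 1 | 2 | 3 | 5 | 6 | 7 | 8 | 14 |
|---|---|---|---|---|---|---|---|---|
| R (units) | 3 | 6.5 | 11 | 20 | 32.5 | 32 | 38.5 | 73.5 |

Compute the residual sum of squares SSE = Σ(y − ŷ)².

d=1: ŷ = -4.5 + 5.5·1 = 1; e = 3 − 1 = 2
d=2: ŷ = -4.5 + 5.5·2 = 6.5; e = 6.5 − 6.5 = 0
d=3: ŷ = -4.5 + 5.5·3 = 12; e = 11 − 12 = -1
d=5: ŷ = -4.5 + 5.5·5 = 23; e = 20 − 23 = -3
d=6: ŷ = -4.5 + 5.5·6 = 28.5; e = 32.5 − 28.5 = 4
d=7: ŷ = -4.5 + 5.5·7 = 34; e = 32 − 34 = -2
d=8: ŷ = -4.5 + 5.5·8 = 39.5; e = 38.5 − 39.5 = -1
d=14: ŷ = -4.5 + 5.5·14 = 72.5; e = 73.5 − 72.5 = 1
SSE = 4 + 0 + 1 + 9 + 16 + 4 + 1 + 1 = 36

SSE = 36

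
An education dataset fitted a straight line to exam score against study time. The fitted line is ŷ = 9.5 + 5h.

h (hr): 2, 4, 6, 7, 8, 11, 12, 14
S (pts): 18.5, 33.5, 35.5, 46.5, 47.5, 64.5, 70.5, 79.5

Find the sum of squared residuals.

h=2: ŷ = 9.5 + 5·2 = 19.5; e = 18.5 − 19.5 = -1
h=4: ŷ = 9.5 + 5·4 = 29.5; e = 33.5 − 29.5 = 4
h=6: ŷ = 9.5 + 5·6 = 39.5; e = 35.5 − 39.5 = -4
h=7: ŷ = 9.5 + 5·7 = 44.5; e = 46.5 − 44.5 = 2
h=8: ŷ = 9.5 + 5·8 = 49.5; e = 47.5 − 49.5 = -2
h=11: ŷ = 9.5 + 5·11 = 64.5; e = 64.5 − 64.5 = 0
h=12: ŷ = 9.5 + 5·12 = 69.5; e = 70.5 − 69.5 = 1
h=14: ŷ = 9.5 + 5·14 = 79.5; e = 79.5 − 79.5 = 0
SSE = 1 + 16 + 16 + 4 + 4 + 0 + 1 + 0 = 42

SSE = 42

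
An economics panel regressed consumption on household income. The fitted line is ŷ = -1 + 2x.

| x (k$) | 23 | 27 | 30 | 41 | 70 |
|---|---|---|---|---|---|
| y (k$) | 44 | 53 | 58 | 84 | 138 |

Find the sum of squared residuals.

x=23: ŷ = -1 + 2·23 = 45; e = 44 − 45 = -1
x=27: ŷ = -1 + 2·27 = 53; e = 53 − 53 = 0
x=30: ŷ = -1 + 2·30 = 59; e = 58 − 59 = -1
x=41: ŷ = -1 + 2·41 = 81; e = 84 − 81 = 3
x=70: ŷ = -1 + 2·70 = 139; e = 138 − 139 = -1
SSE = 1 + 0 + 1 + 9 + 1 = 12

SSE = 12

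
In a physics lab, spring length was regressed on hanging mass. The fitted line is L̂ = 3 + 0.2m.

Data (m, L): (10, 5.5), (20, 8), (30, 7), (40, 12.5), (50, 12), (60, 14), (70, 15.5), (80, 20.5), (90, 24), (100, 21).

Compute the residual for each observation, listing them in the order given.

0.5, 1, -2, 1.5, -1, -1, -1.5, 1.5, 3, -2

m=10: L̂ = 3 + 0.2·10 = 5; e = 5.5 − 5 = 0.5
m=20: L̂ = 3 + 0.2·20 = 7; e = 8 − 7 = 1
m=30: L̂ = 3 + 0.2·30 = 9; e = 7 − 9 = -2
m=40: L̂ = 3 + 0.2·40 = 11; e = 12.5 − 11 = 1.5
m=50: L̂ = 3 + 0.2·50 = 13; e = 12 − 13 = -1
m=60: L̂ = 3 + 0.2·60 = 15; e = 14 − 15 = -1
m=70: L̂ = 3 + 0.2·70 = 17; e = 15.5 − 17 = -1.5
m=80: L̂ = 3 + 0.2·80 = 19; e = 20.5 − 19 = 1.5
m=90: L̂ = 3 + 0.2·90 = 21; e = 24 − 21 = 3
m=100: L̂ = 3 + 0.2·100 = 23; e = 21 − 23 = -2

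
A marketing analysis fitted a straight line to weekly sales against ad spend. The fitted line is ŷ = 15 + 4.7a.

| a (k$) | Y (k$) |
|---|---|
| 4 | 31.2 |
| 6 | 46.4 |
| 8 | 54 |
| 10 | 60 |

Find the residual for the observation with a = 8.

e = 1.4

ŷ = 15 + 4.7·8 = 52.6
e = 54 − 52.6 = 1.4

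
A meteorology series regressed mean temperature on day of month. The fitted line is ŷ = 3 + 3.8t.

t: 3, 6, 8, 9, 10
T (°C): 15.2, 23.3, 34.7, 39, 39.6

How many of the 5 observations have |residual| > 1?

t=3: ŷ = 3 + 3.8·3 = 14.4; r = 15.2 − 14.4 = 0.8
t=6: ŷ = 3 + 3.8·6 = 25.8; r = 23.3 − 25.8 = -2.5
t=8: ŷ = 3 + 3.8·8 = 33.4; r = 34.7 − 33.4 = 1.3
t=9: ŷ = 3 + 3.8·9 = 37.2; r = 39 − 37.2 = 1.8
t=10: ŷ = 3 + 3.8·10 = 41; r = 39.6 − 41 = -1.4
|r| > 1: t=6 (|r|=2.5), t=8 (|r|=1.3), t=9 (|r|=1.8), t=10 (|r|=1.4) → 4

4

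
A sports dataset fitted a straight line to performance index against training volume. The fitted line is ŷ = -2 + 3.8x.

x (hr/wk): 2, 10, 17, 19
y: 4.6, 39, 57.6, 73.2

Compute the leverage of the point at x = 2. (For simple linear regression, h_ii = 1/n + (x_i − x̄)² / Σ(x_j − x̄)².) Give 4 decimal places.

x̄ = (2 + 10 + 17 + 19)/4 = 12
Σ(x − x̄)² = 100 + 4 + 25 + 49 = 178
h = 1/4 + (-10)²/178 = 0.25 + 0.561798 = 0.8118

h = 0.8118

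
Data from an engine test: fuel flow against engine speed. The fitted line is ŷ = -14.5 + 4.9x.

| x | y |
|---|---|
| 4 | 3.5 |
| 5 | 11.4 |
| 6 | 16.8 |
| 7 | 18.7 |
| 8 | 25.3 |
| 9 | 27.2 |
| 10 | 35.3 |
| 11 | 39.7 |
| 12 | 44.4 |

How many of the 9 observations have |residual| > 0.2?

x=4: ŷ = -14.5 + 4.9·4 = 5.1; e = 3.5 − 5.1 = -1.6
x=5: ŷ = -14.5 + 4.9·5 = 10; e = 11.4 − 10 = 1.4
x=6: ŷ = -14.5 + 4.9·6 = 14.9; e = 16.8 − 14.9 = 1.9
x=7: ŷ = -14.5 + 4.9·7 = 19.8; e = 18.7 − 19.8 = -1.1
x=8: ŷ = -14.5 + 4.9·8 = 24.7; e = 25.3 − 24.7 = 0.6
x=9: ŷ = -14.5 + 4.9·9 = 29.6; e = 27.2 − 29.6 = -2.4
x=10: ŷ = -14.5 + 4.9·10 = 34.5; e = 35.3 − 34.5 = 0.8
x=11: ŷ = -14.5 + 4.9·11 = 39.4; e = 39.7 − 39.4 = 0.3
x=12: ŷ = -14.5 + 4.9·12 = 44.3; e = 44.4 − 44.3 = 0.1
|e| > 0.2: x=4 (|e|=1.6), x=5 (|e|=1.4), x=6 (|e|=1.9), x=7 (|e|=1.1), x=8 (|e|=0.6), x=9 (|e|=2.4), x=10 (|e|=0.8), x=11 (|e|=0.3) → 8

8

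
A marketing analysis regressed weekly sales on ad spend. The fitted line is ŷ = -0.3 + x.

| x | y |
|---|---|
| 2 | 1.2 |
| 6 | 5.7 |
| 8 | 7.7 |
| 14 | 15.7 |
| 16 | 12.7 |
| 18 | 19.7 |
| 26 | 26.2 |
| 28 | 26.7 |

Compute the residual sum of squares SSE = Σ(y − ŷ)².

SSE = 18.5

x=2: ŷ = -0.3 + 2 = 1.7; e = 1.2 − 1.7 = -0.5
x=6: ŷ = -0.3 + 6 = 5.7; e = 5.7 − 5.7 = 0
x=8: ŷ = -0.3 + 8 = 7.7; e = 7.7 − 7.7 = 0
x=14: ŷ = -0.3 + 14 = 13.7; e = 15.7 − 13.7 = 2
x=16: ŷ = -0.3 + 16 = 15.7; e = 12.7 − 15.7 = -3
x=18: ŷ = -0.3 + 18 = 17.7; e = 19.7 − 17.7 = 2
x=26: ŷ = -0.3 + 26 = 25.7; e = 26.2 − 25.7 = 0.5
x=28: ŷ = -0.3 + 28 = 27.7; e = 26.7 − 27.7 = -1
SSE = 0.25 + 0 + 0 + 4 + 9 + 4 + 0.25 + 1 = 18.5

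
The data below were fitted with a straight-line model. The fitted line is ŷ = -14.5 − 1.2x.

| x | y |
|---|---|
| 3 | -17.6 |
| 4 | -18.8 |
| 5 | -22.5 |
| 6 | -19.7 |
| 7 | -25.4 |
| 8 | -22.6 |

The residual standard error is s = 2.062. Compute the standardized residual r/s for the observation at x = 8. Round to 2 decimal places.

ŷ = -14.5 − 1.2·8 = -24.1
r = -22.6 − (-24.1) = 1.5
r/s = 1.5 / 2.062 = 0.73

0.73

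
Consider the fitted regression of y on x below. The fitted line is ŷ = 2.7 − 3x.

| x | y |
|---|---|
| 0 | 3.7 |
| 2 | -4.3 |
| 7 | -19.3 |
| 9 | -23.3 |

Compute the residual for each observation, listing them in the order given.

1, -1, -1, 1

x=0: ŷ = 2.7 − 3·0 = 2.7; r = 3.7 − 2.7 = 1
x=2: ŷ = 2.7 − 3·2 = -3.3; r = -4.3 − (-3.3) = -1
x=7: ŷ = 2.7 − 3·7 = -18.3; r = -19.3 − (-18.3) = -1
x=9: ŷ = 2.7 − 3·9 = -24.3; r = -23.3 − (-24.3) = 1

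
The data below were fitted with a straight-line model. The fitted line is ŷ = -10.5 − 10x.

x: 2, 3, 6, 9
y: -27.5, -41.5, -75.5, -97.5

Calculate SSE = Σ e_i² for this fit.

SSE = 44

x=2: ŷ = -10.5 − 10·2 = -30.5; e = -27.5 − (-30.5) = 3
x=3: ŷ = -10.5 − 10·3 = -40.5; e = -41.5 − (-40.5) = -1
x=6: ŷ = -10.5 − 10·6 = -70.5; e = -75.5 − (-70.5) = -5
x=9: ŷ = -10.5 − 10·9 = -100.5; e = -97.5 − (-100.5) = 3
SSE = 9 + 1 + 25 + 9 = 44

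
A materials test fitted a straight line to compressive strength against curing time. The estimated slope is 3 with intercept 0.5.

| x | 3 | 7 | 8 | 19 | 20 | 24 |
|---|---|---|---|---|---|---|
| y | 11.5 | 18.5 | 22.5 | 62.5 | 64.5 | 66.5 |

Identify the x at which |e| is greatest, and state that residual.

x = 24, e = -6

x=3: ŷ = 0.5 + 3·3 = 9.5; e = 11.5 − 9.5 = 2
x=7: ŷ = 0.5 + 3·7 = 21.5; e = 18.5 − 21.5 = -3
x=8: ŷ = 0.5 + 3·8 = 24.5; e = 22.5 − 24.5 = -2
x=19: ŷ = 0.5 + 3·19 = 57.5; e = 62.5 − 57.5 = 5
x=20: ŷ = 0.5 + 3·20 = 60.5; e = 64.5 − 60.5 = 4
x=24: ŷ = 0.5 + 3·24 = 72.5; e = 66.5 − 72.5 = -6
Largest |e| is 6 at x = 24, residual -6.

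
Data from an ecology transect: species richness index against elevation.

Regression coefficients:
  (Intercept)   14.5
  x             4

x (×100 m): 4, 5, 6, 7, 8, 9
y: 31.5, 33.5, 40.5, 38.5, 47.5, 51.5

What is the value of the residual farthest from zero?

x=4: ŷ = 14.5 + 4·4 = 30.5; e = 31.5 − 30.5 = 1
x=5: ŷ = 14.5 + 4·5 = 34.5; e = 33.5 − 34.5 = -1
x=6: ŷ = 14.5 + 4·6 = 38.5; e = 40.5 − 38.5 = 2
x=7: ŷ = 14.5 + 4·7 = 42.5; e = 38.5 − 42.5 = -4
x=8: ŷ = 14.5 + 4·8 = 46.5; e = 47.5 − 46.5 = 1
x=9: ŷ = 14.5 + 4·9 = 50.5; e = 51.5 − 50.5 = 1
Largest |e| is 4 at x = 7, residual -4.

e = -4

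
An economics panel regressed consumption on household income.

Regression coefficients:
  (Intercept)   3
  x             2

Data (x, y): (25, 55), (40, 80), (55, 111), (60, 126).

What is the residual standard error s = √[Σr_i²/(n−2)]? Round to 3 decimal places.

x=25: ŷ = 3 + 2·25 = 53; r = 55 − 53 = 2
x=40: ŷ = 3 + 2·40 = 83; r = 80 − 83 = -3
x=55: ŷ = 3 + 2·55 = 113; r = 111 − 113 = -2
x=60: ŷ = 3 + 2·60 = 123; r = 126 − 123 = 3
SSE = 4 + 9 + 4 + 9 = 26
s = √(26/2) = √13 ≈ 3.606

s = 3.606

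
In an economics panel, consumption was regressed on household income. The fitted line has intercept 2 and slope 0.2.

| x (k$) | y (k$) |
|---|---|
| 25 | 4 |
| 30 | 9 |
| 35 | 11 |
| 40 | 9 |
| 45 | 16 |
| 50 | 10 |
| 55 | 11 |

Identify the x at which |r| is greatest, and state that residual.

x=25: ŷ = 2 + 0.2·25 = 7; r = 4 − 7 = -3
x=30: ŷ = 2 + 0.2·30 = 8; r = 9 − 8 = 1
x=35: ŷ = 2 + 0.2·35 = 9; r = 11 − 9 = 2
x=40: ŷ = 2 + 0.2·40 = 10; r = 9 − 10 = -1
x=45: ŷ = 2 + 0.2·45 = 11; r = 16 − 11 = 5
x=50: ŷ = 2 + 0.2·50 = 12; r = 10 − 12 = -2
x=55: ŷ = 2 + 0.2·55 = 13; r = 11 − 13 = -2
Largest |r| is 5 at x = 45, residual 5.

x = 45, r = 5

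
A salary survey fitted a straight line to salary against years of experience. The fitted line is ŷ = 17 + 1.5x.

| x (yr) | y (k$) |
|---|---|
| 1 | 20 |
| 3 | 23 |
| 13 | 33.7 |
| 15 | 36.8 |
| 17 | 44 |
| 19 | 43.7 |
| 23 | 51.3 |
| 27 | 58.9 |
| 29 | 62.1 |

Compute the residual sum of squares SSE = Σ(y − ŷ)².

x=1: ŷ = 17 + 1.5·1 = 18.5; r = 20 − 18.5 = 1.5
x=3: ŷ = 17 + 1.5·3 = 21.5; r = 23 − 21.5 = 1.5
x=13: ŷ = 17 + 1.5·13 = 36.5; r = 33.7 − 36.5 = -2.8
x=15: ŷ = 17 + 1.5·15 = 39.5; r = 36.8 − 39.5 = -2.7
x=17: ŷ = 17 + 1.5·17 = 42.5; r = 44 − 42.5 = 1.5
x=19: ŷ = 17 + 1.5·19 = 45.5; r = 43.7 − 45.5 = -1.8
x=23: ŷ = 17 + 1.5·23 = 51.5; r = 51.3 − 51.5 = -0.2
x=27: ŷ = 17 + 1.5·27 = 57.5; r = 58.9 − 57.5 = 1.4
x=29: ŷ = 17 + 1.5·29 = 60.5; r = 62.1 − 60.5 = 1.6
SSE = 2.25 + 2.25 + 7.84 + 7.29 + 2.25 + 3.24 + 0.04 + 1.96 + 2.56 = 29.68

SSE = 29.68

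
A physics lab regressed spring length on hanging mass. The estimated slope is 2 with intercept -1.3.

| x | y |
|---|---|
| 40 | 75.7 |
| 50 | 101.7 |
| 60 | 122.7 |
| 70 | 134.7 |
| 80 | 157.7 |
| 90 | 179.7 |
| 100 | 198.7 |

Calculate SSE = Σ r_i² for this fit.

SSE = 52

x=40: ŷ = -1.3 + 2·40 = 78.7; r = 75.7 − 78.7 = -3
x=50: ŷ = -1.3 + 2·50 = 98.7; r = 101.7 − 98.7 = 3
x=60: ŷ = -1.3 + 2·60 = 118.7; r = 122.7 − 118.7 = 4
x=70: ŷ = -1.3 + 2·70 = 138.7; r = 134.7 − 138.7 = -4
x=80: ŷ = -1.3 + 2·80 = 158.7; r = 157.7 − 158.7 = -1
x=90: ŷ = -1.3 + 2·90 = 178.7; r = 179.7 − 178.7 = 1
x=100: ŷ = -1.3 + 2·100 = 198.7; r = 198.7 − 198.7 = 0
SSE = 9 + 9 + 16 + 16 + 1 + 1 + 0 = 52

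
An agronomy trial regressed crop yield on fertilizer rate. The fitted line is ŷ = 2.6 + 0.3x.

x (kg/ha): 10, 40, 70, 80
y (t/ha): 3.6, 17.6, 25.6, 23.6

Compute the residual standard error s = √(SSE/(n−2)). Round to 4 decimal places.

x=10: ŷ = 2.6 + 0.3·10 = 5.6; r = 3.6 − 5.6 = -2
x=40: ŷ = 2.6 + 0.3·40 = 14.6; r = 17.6 − 14.6 = 3
x=70: ŷ = 2.6 + 0.3·70 = 23.6; r = 25.6 − 23.6 = 2
x=80: ŷ = 2.6 + 0.3·80 = 26.6; r = 23.6 − 26.6 = -3
SSE = 4 + 9 + 4 + 9 = 26
s = √(26/2) = √13 ≈ 3.6056

s = 3.6056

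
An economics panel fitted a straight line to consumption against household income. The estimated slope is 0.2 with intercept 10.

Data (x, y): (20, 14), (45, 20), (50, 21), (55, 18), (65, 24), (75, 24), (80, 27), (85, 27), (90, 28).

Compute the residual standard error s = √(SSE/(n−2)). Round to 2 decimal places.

s = 1.41

x=20: ŷ = 10 + 0.2·20 = 14; e = 14 − 14 = 0
x=45: ŷ = 10 + 0.2·45 = 19; e = 20 − 19 = 1
x=50: ŷ = 10 + 0.2·50 = 20; e = 21 − 20 = 1
x=55: ŷ = 10 + 0.2·55 = 21; e = 18 − 21 = -3
x=65: ŷ = 10 + 0.2·65 = 23; e = 24 − 23 = 1
x=75: ŷ = 10 + 0.2·75 = 25; e = 24 − 25 = -1
x=80: ŷ = 10 + 0.2·80 = 26; e = 27 − 26 = 1
x=85: ŷ = 10 + 0.2·85 = 27; e = 27 − 27 = 0
x=90: ŷ = 10 + 0.2·90 = 28; e = 28 − 28 = 0
SSE = 0 + 1 + 1 + 9 + 1 + 1 + 1 + 0 + 0 = 14
s = √(14/7) = √2 ≈ 1.41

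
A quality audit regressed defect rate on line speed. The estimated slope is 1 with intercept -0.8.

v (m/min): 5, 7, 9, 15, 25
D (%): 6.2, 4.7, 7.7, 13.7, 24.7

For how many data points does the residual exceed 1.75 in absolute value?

v=5: ŷ = -0.8 + 5 = 4.2; e = 6.2 − 4.2 = 2
v=7: ŷ = -0.8 + 7 = 6.2; e = 4.7 − 6.2 = -1.5
v=9: ŷ = -0.8 + 9 = 8.2; e = 7.7 − 8.2 = -0.5
v=15: ŷ = -0.8 + 15 = 14.2; e = 13.7 − 14.2 = -0.5
v=25: ŷ = -0.8 + 25 = 24.2; e = 24.7 − 24.2 = 0.5
|e| > 1.75: v=5 (|e|=2) → 1

1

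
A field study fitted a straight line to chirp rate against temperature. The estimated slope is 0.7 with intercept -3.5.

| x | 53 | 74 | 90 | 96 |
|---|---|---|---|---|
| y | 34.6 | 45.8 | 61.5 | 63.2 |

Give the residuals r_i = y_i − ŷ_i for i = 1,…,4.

1, -2.5, 2, -0.5

x=53: ŷ = -3.5 + 0.7·53 = 33.6; r = 34.6 − 33.6 = 1
x=74: ŷ = -3.5 + 0.7·74 = 48.3; r = 45.8 − 48.3 = -2.5
x=90: ŷ = -3.5 + 0.7·90 = 59.5; r = 61.5 − 59.5 = 2
x=96: ŷ = -3.5 + 0.7·96 = 63.7; r = 63.2 − 63.7 = -0.5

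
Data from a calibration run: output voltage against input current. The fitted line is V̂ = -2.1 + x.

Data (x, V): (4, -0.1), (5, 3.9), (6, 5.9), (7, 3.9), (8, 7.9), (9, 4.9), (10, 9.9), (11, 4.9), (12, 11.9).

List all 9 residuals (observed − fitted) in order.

-2, 1, 2, -1, 2, -2, 2, -4, 2

x=4: V̂ = -2.1 + 4 = 1.9; e = -0.1 − 1.9 = -2
x=5: V̂ = -2.1 + 5 = 2.9; e = 3.9 − 2.9 = 1
x=6: V̂ = -2.1 + 6 = 3.9; e = 5.9 − 3.9 = 2
x=7: V̂ = -2.1 + 7 = 4.9; e = 3.9 − 4.9 = -1
x=8: V̂ = -2.1 + 8 = 5.9; e = 7.9 − 5.9 = 2
x=9: V̂ = -2.1 + 9 = 6.9; e = 4.9 − 6.9 = -2
x=10: V̂ = -2.1 + 10 = 7.9; e = 9.9 − 7.9 = 2
x=11: V̂ = -2.1 + 11 = 8.9; e = 4.9 − 8.9 = -4
x=12: V̂ = -2.1 + 12 = 9.9; e = 11.9 − 9.9 = 2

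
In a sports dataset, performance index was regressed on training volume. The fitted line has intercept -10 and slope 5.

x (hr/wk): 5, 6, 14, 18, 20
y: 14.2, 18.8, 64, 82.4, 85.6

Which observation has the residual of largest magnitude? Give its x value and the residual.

x = 20, r = -4.4

x=5: ŷ = -10 + 5·5 = 15; r = 14.2 − 15 = -0.8
x=6: ŷ = -10 + 5·6 = 20; r = 18.8 − 20 = -1.2
x=14: ŷ = -10 + 5·14 = 60; r = 64 − 60 = 4
x=18: ŷ = -10 + 5·18 = 80; r = 82.4 − 80 = 2.4
x=20: ŷ = -10 + 5·20 = 90; r = 85.6 − 90 = -4.4
Largest |r| is 4.4 at x = 20, residual -4.4.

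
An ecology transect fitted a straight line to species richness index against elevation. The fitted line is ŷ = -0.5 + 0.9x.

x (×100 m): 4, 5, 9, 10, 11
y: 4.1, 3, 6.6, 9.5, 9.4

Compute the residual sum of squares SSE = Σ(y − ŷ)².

SSE = 4

x=4: ŷ = -0.5 + 0.9·4 = 3.1; e = 4.1 − 3.1 = 1
x=5: ŷ = -0.5 + 0.9·5 = 4; e = 3 − 4 = -1
x=9: ŷ = -0.5 + 0.9·9 = 7.6; e = 6.6 − 7.6 = -1
x=10: ŷ = -0.5 + 0.9·10 = 8.5; e = 9.5 − 8.5 = 1
x=11: ŷ = -0.5 + 0.9·11 = 9.4; e = 9.4 − 9.4 = 0
SSE = 1 + 1 + 1 + 1 + 0 = 4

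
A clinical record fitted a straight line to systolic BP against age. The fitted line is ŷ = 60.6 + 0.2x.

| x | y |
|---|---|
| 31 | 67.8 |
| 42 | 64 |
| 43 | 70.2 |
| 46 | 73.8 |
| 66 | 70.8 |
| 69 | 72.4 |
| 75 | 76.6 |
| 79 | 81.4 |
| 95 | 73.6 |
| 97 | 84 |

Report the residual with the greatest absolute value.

r = -6

x=31: ŷ = 60.6 + 0.2·31 = 66.8; r = 67.8 − 66.8 = 1
x=42: ŷ = 60.6 + 0.2·42 = 69; r = 64 − 69 = -5
x=43: ŷ = 60.6 + 0.2·43 = 69.2; r = 70.2 − 69.2 = 1
x=46: ŷ = 60.6 + 0.2·46 = 69.8; r = 73.8 − 69.8 = 4
x=66: ŷ = 60.6 + 0.2·66 = 73.8; r = 70.8 − 73.8 = -3
x=69: ŷ = 60.6 + 0.2·69 = 74.4; r = 72.4 − 74.4 = -2
x=75: ŷ = 60.6 + 0.2·75 = 75.6; r = 76.6 − 75.6 = 1
x=79: ŷ = 60.6 + 0.2·79 = 76.4; r = 81.4 − 76.4 = 5
x=95: ŷ = 60.6 + 0.2·95 = 79.6; r = 73.6 − 79.6 = -6
x=97: ŷ = 60.6 + 0.2·97 = 80; r = 84 − 80 = 4
Largest |r| is 6 at x = 95, residual -6.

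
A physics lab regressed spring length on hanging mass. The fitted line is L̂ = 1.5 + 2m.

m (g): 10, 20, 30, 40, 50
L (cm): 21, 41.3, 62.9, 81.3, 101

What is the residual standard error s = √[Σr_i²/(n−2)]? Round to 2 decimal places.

s = 0.92

m=10: L̂ = 1.5 + 2·10 = 21.5; r = 21 − 21.5 = -0.5
m=20: L̂ = 1.5 + 2·20 = 41.5; r = 41.3 − 41.5 = -0.2
m=30: L̂ = 1.5 + 2·30 = 61.5; r = 62.9 − 61.5 = 1.4
m=40: L̂ = 1.5 + 2·40 = 81.5; r = 81.3 − 81.5 = -0.2
m=50: L̂ = 1.5 + 2·50 = 101.5; r = 101 − 101.5 = -0.5
SSE = 0.25 + 0.04 + 1.96 + 0.04 + 0.25 = 2.54
s = √(2.54/3) = √0.846667 ≈ 0.92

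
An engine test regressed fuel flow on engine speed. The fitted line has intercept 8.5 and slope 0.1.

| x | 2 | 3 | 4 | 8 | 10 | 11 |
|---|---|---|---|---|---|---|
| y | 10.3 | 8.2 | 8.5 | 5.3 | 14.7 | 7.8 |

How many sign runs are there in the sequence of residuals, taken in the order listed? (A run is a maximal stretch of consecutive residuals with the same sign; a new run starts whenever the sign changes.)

x=2: ŷ = 8.5 + 0.1·2 = 8.7; e = 10.3 − 8.7 = 1.6
x=3: ŷ = 8.5 + 0.1·3 = 8.8; e = 8.2 − 8.8 = -0.6
x=4: ŷ = 8.5 + 0.1·4 = 8.9; e = 8.5 − 8.9 = -0.4
x=8: ŷ = 8.5 + 0.1·8 = 9.3; e = 5.3 − 9.3 = -4
x=10: ŷ = 8.5 + 0.1·10 = 9.5; e = 14.7 − 9.5 = 5.2
x=11: ŷ = 8.5 + 0.1·11 = 9.6; e = 7.8 − 9.6 = -1.8
Signs: + − − − + −
Runs: +×1, −×3, +×1, −×1 → 4

4 runs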